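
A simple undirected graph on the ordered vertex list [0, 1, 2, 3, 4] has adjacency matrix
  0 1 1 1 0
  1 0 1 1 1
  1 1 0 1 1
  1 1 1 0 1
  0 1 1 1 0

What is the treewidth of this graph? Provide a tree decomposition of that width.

Treewidth 3.
One optimal decomposition is:
Bags: B1 = {0, 1, 2, 3}  B2 = {1, 2, 3, 4}
Tree: B1–B2

Each bag holds 4 vertices, so the decomposition has width 3, which upper-bounds the treewidth. On the other hand G contains the 4-clique {0, 1, 2, 3}. A clique must lie in a single bag of any decomposition, so no decomposition can have width below 3. Hence tw(G) = 3 exactly.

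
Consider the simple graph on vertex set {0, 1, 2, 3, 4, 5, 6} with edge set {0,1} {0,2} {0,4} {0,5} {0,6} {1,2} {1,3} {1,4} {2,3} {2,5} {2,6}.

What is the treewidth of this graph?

A width-2 tree decomposition is:
Bags: B1 = {0, 1, 2}  B2 = {0, 1, 4}  B3 = {0, 2, 5}  B4 = {1, 2, 3}  B5 = {0, 2, 6}
Tree: B1–B2, B1–B3, B1–B4, B1–B5
The largest bag has 3 vertices, giving width 2; this decomposition certifies tw(G) ≤ 2. On the other hand G contains the 3-clique {0, 1, 2}. A clique must lie in a single bag of any decomposition, so no decomposition can have width below 2. The upper and lower bounds meet at 2, so that is the treewidth.

2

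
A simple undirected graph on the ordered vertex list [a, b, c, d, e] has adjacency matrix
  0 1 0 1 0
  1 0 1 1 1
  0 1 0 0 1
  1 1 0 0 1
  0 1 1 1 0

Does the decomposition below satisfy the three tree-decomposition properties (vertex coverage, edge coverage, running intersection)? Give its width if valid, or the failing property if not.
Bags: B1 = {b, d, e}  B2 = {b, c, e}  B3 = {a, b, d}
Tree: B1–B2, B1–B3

Every vertex of G appears in some bag (union = {a, b, c, d, e}); every edge is covered by a bag; and for each vertex v the set of bags containing v is connected in the bag tree. The decomposition is therefore valid. The largest bag has 3 vertices, so the width is 2.

Yes; width 2.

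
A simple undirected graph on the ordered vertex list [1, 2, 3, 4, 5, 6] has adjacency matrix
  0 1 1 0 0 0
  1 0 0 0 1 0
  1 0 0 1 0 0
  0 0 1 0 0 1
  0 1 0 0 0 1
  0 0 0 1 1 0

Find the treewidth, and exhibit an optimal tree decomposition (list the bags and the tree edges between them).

Treewidth 2.
One such decomposition:
Bags: B1 = {2, 5, 6}  B2 = {1, 2, 6}  B3 = {1, 3, 6}  B4 = {3, 4, 6}
Tree: B1–B2, B2–B3, B3–B4

The largest bag has 3 vertices, giving width 2; this decomposition certifies tw(G) ≤ 2. The edges 6–5–2–1–3–4–6 form a cycle, so G is not a tree and its treewidth is at least 2. Therefore the treewidth is 2.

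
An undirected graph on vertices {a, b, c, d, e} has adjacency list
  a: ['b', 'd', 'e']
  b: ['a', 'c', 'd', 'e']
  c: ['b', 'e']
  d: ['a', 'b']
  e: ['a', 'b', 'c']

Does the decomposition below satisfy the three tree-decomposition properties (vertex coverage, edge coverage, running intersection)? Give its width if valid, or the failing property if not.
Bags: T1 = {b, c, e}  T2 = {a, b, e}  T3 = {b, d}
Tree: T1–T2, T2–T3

A tree decomposition must satisfy three properties: every vertex lies in some bag; for every edge, both endpoints lie together in some bag; and for every vertex, the bags containing it form a connected subtree. Here edge (a,d) lies in no bag, so the decomposition is invalid.

No — edge (a,d) lies in no bag.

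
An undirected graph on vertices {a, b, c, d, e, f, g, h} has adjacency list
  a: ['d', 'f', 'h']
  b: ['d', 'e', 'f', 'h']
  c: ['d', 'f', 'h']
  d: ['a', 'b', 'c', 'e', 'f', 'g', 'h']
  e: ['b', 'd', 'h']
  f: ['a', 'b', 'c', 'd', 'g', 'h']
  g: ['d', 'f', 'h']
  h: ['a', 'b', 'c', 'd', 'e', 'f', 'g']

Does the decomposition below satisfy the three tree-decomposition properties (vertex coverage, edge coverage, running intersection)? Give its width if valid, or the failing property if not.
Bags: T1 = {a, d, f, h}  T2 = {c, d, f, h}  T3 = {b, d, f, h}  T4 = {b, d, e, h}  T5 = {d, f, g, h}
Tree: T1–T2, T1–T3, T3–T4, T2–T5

Every vertex of G appears in some bag (union = {a, b, c, d, e, f, g, h}); every edge is covered by a bag; and for each vertex v the set of bags containing v is connected in the bag tree. The decomposition is therefore valid. The largest bag has 4 vertices, so the width is 3.

Yes; width 3.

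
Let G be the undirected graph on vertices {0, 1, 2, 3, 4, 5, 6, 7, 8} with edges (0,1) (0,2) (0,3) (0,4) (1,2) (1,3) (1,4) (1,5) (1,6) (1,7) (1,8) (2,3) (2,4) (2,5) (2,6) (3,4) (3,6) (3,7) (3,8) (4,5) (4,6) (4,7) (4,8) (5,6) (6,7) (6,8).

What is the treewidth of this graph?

A width-4 tree decomposition is:
Bags: B1 = {1, 3, 4, 6, 7}  B2 = {1, 2, 3, 4, 6}  B3 = {0, 1, 2, 3, 4}  B4 = {1, 3, 4, 6, 8}  B5 = {1, 2, 4, 5, 6}
Tree: B1–B2, B2–B3, B1–B4, B2–B5
Every bag has size at most 5, so the width is 5 − 1 = 4 and tw(G) ≤ 4. For the lower bound, the 5 vertices {0, 1, 2, 3, 4} are pairwise adjacent, and any tree decomposition puts a clique entirely inside one bag — forcing width ≥ 4. Hence tw(G) = 4 exactly.

4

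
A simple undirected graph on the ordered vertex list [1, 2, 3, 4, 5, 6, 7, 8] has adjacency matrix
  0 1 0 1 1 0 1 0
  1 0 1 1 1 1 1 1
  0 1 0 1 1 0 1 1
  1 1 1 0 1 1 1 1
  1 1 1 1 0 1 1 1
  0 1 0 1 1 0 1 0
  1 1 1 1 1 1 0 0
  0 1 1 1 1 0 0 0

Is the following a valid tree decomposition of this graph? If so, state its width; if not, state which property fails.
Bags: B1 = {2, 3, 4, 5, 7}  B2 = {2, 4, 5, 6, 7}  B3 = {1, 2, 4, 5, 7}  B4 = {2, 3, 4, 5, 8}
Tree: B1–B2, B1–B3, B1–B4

Yes; width 4.

Checking the three conditions: (i) the bags cover all of {1, 2, 3, 4, 5, 6, 7, 8}; (ii) for each edge, some bag contains both endpoints; (iii) the bags containing any fixed vertex form a subtree. All hold, so the decomposition is valid with width 5 − 1 = 4.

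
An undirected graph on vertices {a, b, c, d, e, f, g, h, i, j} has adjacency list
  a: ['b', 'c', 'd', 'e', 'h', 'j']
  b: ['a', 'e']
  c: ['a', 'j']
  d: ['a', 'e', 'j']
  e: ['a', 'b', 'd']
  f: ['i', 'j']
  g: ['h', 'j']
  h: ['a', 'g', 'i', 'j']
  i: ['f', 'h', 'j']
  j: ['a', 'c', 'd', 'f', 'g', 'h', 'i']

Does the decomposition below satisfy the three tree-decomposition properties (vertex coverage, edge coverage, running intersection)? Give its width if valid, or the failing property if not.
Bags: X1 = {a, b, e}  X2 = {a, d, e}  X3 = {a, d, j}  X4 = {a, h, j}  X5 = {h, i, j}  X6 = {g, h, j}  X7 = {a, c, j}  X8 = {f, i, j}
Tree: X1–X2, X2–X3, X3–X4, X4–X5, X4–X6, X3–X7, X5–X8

Every vertex of G appears in some bag (union = {a, b, c, d, e, f, g, h, i, j}); every edge is covered by a bag; and for each vertex v the set of bags containing v is connected in the bag tree. The decomposition is therefore valid. The largest bag has 3 vertices, so the width is 2.

Yes; width 2.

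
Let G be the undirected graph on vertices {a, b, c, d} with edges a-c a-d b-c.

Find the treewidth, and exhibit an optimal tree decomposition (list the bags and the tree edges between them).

The largest bag has 2 vertices, giving width 1; this decomposition certifies tw(G) ≤ 1. G has an edge, so its treewidth is at least 1. Hence tw(G) = 1 exactly.

Treewidth 1.
One optimal decomposition is:
Bags: B1 = {a, c}  B2 = {a, d}  B3 = {b, c}
Tree: B1–B2, B1–B3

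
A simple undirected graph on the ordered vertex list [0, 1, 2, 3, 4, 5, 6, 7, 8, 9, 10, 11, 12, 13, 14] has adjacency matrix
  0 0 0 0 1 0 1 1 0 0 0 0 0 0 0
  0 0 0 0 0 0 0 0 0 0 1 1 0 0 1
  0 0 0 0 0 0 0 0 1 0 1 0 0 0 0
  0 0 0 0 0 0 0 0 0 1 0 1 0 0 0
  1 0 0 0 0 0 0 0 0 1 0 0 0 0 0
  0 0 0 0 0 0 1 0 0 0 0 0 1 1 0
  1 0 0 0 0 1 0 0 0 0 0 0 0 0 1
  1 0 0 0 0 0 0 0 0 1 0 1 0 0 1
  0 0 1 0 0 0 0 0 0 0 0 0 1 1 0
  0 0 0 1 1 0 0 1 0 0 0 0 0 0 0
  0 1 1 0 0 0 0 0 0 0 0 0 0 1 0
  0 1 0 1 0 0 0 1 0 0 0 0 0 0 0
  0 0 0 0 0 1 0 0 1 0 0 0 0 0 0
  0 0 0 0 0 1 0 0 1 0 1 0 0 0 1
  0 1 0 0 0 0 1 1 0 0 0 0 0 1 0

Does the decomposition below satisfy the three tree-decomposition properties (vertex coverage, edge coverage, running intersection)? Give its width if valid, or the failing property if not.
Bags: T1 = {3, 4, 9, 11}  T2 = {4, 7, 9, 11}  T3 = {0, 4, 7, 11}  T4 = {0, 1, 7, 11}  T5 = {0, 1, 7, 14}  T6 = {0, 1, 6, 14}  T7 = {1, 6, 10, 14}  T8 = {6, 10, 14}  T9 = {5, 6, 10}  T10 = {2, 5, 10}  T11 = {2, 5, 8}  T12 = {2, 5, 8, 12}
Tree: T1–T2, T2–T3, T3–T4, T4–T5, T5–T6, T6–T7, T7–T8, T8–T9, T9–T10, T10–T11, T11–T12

A tree decomposition must satisfy three properties: every vertex lies in some bag; for every edge, both endpoints lie together in some bag; and for every vertex, the bags containing it form a connected subtree. Here vertex 13 appears in no bag, so the decomposition is invalid.

No — vertex 13 appears in no bag.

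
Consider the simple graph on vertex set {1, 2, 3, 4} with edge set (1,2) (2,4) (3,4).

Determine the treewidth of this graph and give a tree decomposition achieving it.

Treewidth 1.
One such decomposition:
Bags: B1 = {3, 4}  B2 = {2, 4}  B3 = {1, 2}
Tree: B1–B2, B2–B3

The largest bag has 2 vertices, giving width 1; this decomposition certifies tw(G) ≤ 1. Since G has at least one edge (e.g. 4–3), it is not an edgeless graph, so tw(G) ≥ 1. The upper and lower bounds meet at 1, so that is the treewidth.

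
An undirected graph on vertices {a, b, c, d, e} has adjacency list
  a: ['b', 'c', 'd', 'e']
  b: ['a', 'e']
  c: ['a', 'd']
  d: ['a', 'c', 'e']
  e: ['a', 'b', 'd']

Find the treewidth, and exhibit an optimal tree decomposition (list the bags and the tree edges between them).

Each bag holds 3 vertices, so the decomposition has width 2, which upper-bounds the treewidth. Conversely, {a, d, e} is a clique of size 3, and the vertices of any clique must share a bag in every tree decomposition; so some bag has ≥ 3 vertices and tw(G) ≥ 2. Therefore the treewidth is 2.

Treewidth 2.
One such decomposition:
Bags: B1 = {a, d, e}  B2 = {a, b, e}  B3 = {a, c, d}
Tree: B1–B2, B1–B3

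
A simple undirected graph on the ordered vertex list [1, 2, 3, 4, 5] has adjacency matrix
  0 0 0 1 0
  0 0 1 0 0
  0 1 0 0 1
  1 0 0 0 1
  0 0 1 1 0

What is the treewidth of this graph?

A width-1 tree decomposition is:
Bags: B1 = {1, 4}  B2 = {4, 5}  B3 = {3, 5}  B4 = {2, 3}
Tree: B1–B2, B2–B3, B3–B4
The largest bag has 2 vertices, giving width 1; this decomposition certifies tw(G) ≤ 1. Since G has at least one edge (e.g. 1–4), it is not an edgeless graph, so tw(G) ≥ 1. The upper and lower bounds meet at 1, so that is the treewidth.

1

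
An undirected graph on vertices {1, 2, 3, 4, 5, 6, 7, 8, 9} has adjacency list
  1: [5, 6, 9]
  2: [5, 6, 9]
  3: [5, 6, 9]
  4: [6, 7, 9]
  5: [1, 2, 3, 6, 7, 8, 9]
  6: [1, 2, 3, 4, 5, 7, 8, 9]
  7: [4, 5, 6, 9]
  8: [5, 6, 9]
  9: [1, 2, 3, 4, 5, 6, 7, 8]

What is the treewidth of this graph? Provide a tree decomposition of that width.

Treewidth 3.
Bags: B1 = {2, 5, 6, 9}  B2 = {1, 5, 6, 9}  B3 = {5, 6, 7, 9}  B4 = {5, 6, 8, 9}  B5 = {3, 5, 6, 9}  B6 = {4, 6, 7, 9}
Tree: B1–B2, B1–B3, B2–B4, B2–B5, B3–B6

Every bag has size at most 4, so the width is 4 − 1 = 3 and tw(G) ≤ 3. On the other hand G contains the 4-clique {4, 6, 7, 9}. A clique must lie in a single bag of any decomposition, so no decomposition can have width below 3. Combining the bounds, tw(G) = 3.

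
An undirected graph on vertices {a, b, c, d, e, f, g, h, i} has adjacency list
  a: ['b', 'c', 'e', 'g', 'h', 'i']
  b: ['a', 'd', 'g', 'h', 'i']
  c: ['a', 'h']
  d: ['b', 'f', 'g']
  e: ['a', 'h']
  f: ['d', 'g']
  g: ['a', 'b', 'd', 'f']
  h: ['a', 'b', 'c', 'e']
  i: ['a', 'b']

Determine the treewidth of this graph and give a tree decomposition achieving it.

Treewidth 2.
Bags: B1 = {b, d, g}  B2 = {a, b, g}  B3 = {a, b, i}  B4 = {a, b, h}  B5 = {a, e, h}  B6 = {d, f, g}  B7 = {a, c, h}
Tree: B1–B2, B2–B3, B2–B4, B4–B5, B1–B6, B5–B7

Each bag holds 3 vertices, so the decomposition has width 2, which upper-bounds the treewidth. On the other hand G contains the 3-clique {d, f, g}. A clique must lie in a single bag of any decomposition, so no decomposition can have width below 2. The upper and lower bounds meet at 2, so that is the treewidth.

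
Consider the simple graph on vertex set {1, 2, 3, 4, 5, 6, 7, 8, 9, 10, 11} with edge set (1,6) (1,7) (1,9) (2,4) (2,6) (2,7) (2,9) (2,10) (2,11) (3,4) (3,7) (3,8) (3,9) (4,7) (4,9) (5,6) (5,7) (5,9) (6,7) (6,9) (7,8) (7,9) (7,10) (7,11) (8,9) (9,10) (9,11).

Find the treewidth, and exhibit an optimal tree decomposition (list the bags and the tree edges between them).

Every bag has size at most 4, so the width is 4 − 1 = 3 and tw(G) ≤ 3. On the other hand G contains the 4-clique {1, 6, 7, 9}. A clique must lie in a single bag of any decomposition, so no decomposition can have width below 3. Combining the bounds, tw(G) = 3.

Treewidth 3.
One such decomposition:
Bags: B1 = {2, 6, 7, 9}  B2 = {5, 6, 7, 9}  B3 = {2, 4, 7, 9}  B4 = {1, 6, 7, 9}  B5 = {2, 7, 9, 11}  B6 = {3, 4, 7, 9}  B7 = {3, 7, 8, 9}  B8 = {2, 7, 9, 10}
Tree: B1–B2, B1–B3, B2–B4, B1–B5, B3–B6, B6–B7, B5–B8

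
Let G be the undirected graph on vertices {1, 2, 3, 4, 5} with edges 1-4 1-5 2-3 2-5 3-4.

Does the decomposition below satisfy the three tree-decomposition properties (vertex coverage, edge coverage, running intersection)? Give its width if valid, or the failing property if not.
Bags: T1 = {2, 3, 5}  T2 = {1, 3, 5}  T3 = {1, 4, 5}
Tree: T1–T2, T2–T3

No — edge (3,4) lies in no bag.

A tree decomposition must satisfy three properties: every vertex lies in some bag; for every edge, both endpoints lie together in some bag; and for every vertex, the bags containing it form a connected subtree. Here edge (3,4) lies in no bag, so the decomposition is invalid.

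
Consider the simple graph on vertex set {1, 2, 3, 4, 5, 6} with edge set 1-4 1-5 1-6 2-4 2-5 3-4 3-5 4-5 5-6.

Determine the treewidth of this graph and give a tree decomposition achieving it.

Treewidth 2.
One optimal decomposition is:
Bags: B1 = {2, 4, 5}  B2 = {3, 4, 5}  B3 = {1, 4, 5}  B4 = {1, 5, 6}
Tree: B1–B2, B2–B3, B3–B4

Every bag has size at most 3, so the width is 3 − 1 = 2 and tw(G) ≤ 2. For the lower bound, the 3 vertices {1, 4, 5} are pairwise adjacent, and any tree decomposition puts a clique entirely inside one bag — forcing width ≥ 2. The upper and lower bounds meet at 2, so that is the treewidth.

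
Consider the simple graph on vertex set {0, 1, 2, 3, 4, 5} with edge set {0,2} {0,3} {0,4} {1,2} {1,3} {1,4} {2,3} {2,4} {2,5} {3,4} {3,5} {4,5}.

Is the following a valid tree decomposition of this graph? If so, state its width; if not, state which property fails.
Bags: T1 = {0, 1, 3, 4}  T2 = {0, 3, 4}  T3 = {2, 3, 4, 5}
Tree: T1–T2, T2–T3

No — edge (2,1) lies in no bag.

A tree decomposition must satisfy three properties: every vertex lies in some bag; for every edge, both endpoints lie together in some bag; and for every vertex, the bags containing it form a connected subtree. Here edge (2,1) lies in no bag, so the decomposition is invalid.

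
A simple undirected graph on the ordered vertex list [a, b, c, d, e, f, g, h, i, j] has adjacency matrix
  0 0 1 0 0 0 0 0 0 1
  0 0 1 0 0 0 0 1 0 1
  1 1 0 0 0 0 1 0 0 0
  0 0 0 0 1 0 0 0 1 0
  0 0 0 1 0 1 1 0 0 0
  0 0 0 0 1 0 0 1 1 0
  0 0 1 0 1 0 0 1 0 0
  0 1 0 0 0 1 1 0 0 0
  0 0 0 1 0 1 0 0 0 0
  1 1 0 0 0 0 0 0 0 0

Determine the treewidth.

2

A width-2 tree decomposition is:
Bags: B1 = {a, b, j}  B2 = {a, b, c}  B3 = {b, c, h}  B4 = {c, g, h}  B5 = {f, g, h}  B6 = {e, f, g}  B7 = {e, f, i}  B8 = {d, e, i}
Tree: B1–B2, B2–B3, B3–B4, B4–B5, B5–B6, B6–B7, B7–B8
Each bag holds 3 vertices, so the decomposition has width 2, which upper-bounds the treewidth. Since j–a–c–b–j is a cycle in G, G is not acyclic. Forests are exactly the graphs of treewidth ≤ 1, so tw(G) ≥ 2. The upper and lower bounds meet at 2, so that is the treewidth.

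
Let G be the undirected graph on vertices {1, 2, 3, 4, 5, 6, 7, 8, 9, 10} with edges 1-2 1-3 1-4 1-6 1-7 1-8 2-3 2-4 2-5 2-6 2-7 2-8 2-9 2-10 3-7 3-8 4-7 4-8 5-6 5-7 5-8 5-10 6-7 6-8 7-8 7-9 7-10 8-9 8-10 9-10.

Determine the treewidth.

4

A width-4 tree decomposition is:
Bags: B1 = {2, 5, 6, 7, 8}  B2 = {1, 2, 6, 7, 8}  B3 = {2, 5, 7, 8, 10}  B4 = {1, 2, 3, 7, 8}  B5 = {2, 7, 8, 9, 10}  B6 = {1, 2, 4, 7, 8}
Tree: B1–B2, B1–B3, B2–B4, B3–B5, B2–B6
The largest bag has 5 vertices, giving width 4; this decomposition certifies tw(G) ≤ 4. For the lower bound, the 5 vertices {1, 2, 3, 7, 8} are pairwise adjacent, and any tree decomposition puts a clique entirely inside one bag — forcing width ≥ 4. Therefore the treewidth is 4.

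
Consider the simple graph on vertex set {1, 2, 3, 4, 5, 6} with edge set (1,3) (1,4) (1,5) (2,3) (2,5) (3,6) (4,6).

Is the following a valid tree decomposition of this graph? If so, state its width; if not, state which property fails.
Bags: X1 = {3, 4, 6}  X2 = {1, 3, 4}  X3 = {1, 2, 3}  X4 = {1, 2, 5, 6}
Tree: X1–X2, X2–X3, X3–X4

No — bags containing vertex 6 are not connected in the tree.

A tree decomposition must satisfy three properties: every vertex lies in some bag; for every edge, both endpoints lie together in some bag; and for every vertex, the bags containing it form a connected subtree. Here bags containing vertex 6 are not connected in the tree, so the decomposition is invalid.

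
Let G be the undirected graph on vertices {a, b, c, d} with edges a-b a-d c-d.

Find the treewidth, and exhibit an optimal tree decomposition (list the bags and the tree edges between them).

Treewidth 1.
Bags: B1 = {a, b}  B2 = {a, d}  B3 = {c, d}
Tree: B1–B2, B2–B3

Each bag holds 2 vertices, so the decomposition has width 1, which upper-bounds the treewidth. Any graph with an edge has treewidth ≥ 1, and G has the edge b–a. The upper and lower bounds meet at 1, so that is the treewidth.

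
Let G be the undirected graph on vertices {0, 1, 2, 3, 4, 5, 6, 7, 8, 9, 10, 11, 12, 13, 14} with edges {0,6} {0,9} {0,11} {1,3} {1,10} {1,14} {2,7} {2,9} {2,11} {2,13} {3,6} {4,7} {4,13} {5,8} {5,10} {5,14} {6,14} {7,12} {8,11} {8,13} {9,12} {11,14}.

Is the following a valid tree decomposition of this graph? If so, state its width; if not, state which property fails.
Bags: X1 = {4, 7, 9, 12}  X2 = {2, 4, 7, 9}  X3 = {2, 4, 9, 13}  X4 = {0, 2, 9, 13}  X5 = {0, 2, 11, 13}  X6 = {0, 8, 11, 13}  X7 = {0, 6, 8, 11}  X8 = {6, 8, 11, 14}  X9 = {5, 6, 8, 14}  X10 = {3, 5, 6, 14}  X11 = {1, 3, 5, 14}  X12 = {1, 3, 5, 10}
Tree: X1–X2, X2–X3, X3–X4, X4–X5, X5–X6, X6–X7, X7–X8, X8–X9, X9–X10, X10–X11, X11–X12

Yes; width 3.

Checking the three conditions: (i) the bags cover all of {0, 1, 2, 3, 4, 5, 6, 7, 8, 9, 10, 11, 12, 13, 14}; (ii) for each edge, some bag contains both endpoints; (iii) the bags containing any fixed vertex form a subtree. All hold, so the decomposition is valid with width 4 − 1 = 3.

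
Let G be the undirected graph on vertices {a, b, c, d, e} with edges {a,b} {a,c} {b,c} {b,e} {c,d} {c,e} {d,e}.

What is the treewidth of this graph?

A width-2 tree decomposition is:
Bags: B1 = {c, d, e}  B2 = {b, c, e}  B3 = {a, b, c}
Tree: B1–B2, B2–B3
Every bag has size at most 3, so the width is 3 − 1 = 2 and tw(G) ≤ 2. On the other hand G contains the 3-clique {c, d, e}. A clique must lie in a single bag of any decomposition, so no decomposition can have width below 2. The upper and lower bounds meet at 2, so that is the treewidth.

2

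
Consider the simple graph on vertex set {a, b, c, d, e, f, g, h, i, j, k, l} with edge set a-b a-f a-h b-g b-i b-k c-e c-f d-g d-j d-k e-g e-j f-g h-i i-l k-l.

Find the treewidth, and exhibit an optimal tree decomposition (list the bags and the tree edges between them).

Every bag has size at most 4, so the width is 4 − 1 = 3 and tw(G) ≤ 3. For the lower bound: the 4 vertex sets {c,e,j}, {d}, {g}, {a,b,f,k} are disjoint, each induces a connected subgraph, and every pair is joined by at least one edge of G. Contracting each set to a single vertex therefore yields K_{4} as a minor, and since treewidth is minor-monotone, tw(G) ≥ tw(K_{4}) = 3. Hence tw(G) = 3 exactly.

Treewidth 3.
Bags: B1 = {c, d, e, j}  B2 = {c, d, e, g}  B3 = {c, d, f, g}  B4 = {d, f, g, k}  B5 = {b, f, g, k}  B6 = {a, b, f, k}  B7 = {a, b, k, l}  B8 = {a, b, i, l}  B9 = {a, h, i, l}
Tree: B1–B2, B2–B3, B3–B4, B4–B5, B5–B6, B6–B7, B7–B8, B8–B9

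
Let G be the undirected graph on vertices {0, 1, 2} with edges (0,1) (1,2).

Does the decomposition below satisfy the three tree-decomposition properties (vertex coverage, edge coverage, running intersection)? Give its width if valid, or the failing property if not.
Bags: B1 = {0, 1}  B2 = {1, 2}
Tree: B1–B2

Every vertex of G appears in some bag (union = {0, 1, 2}); every edge is covered by a bag; and for each vertex v the set of bags containing v is connected in the bag tree. The decomposition is therefore valid. The largest bag has 2 vertices, so the width is 1.

Yes; width 1.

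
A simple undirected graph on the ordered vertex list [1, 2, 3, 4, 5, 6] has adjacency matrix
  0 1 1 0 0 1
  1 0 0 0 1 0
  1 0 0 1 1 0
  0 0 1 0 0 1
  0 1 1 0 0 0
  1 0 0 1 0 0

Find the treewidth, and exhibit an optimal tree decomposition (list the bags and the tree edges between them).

Every bag has size at most 3, so the width is 3 − 1 = 2 and tw(G) ≤ 2. Since 5–2–1–3–5 is a cycle in G, G is not acyclic. Forests are exactly the graphs of treewidth ≤ 1, so tw(G) ≥ 2. Therefore the treewidth is 2.

Treewidth 2.
Bags: B1 = {2, 3, 5}  B2 = {1, 2, 3}  B3 = {1, 3, 4}  B4 = {1, 4, 6}
Tree: B1–B2, B2–B3, B3–B4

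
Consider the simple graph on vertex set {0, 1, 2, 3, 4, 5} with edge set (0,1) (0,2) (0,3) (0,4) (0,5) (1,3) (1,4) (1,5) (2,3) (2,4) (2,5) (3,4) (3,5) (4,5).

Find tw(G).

A width-4 tree decomposition is:
Bags: B1 = {0, 2, 3, 4, 5}  B2 = {0, 1, 3, 4, 5}
Tree: B1–B2
The largest bag has 5 vertices, giving width 4; this decomposition certifies tw(G) ≤ 4. For the lower bound, the 5 vertices {0, 1, 3, 4, 5} are pairwise adjacent, and any tree decomposition puts a clique entirely inside one bag — forcing width ≥ 4. Hence tw(G) = 4 exactly.

4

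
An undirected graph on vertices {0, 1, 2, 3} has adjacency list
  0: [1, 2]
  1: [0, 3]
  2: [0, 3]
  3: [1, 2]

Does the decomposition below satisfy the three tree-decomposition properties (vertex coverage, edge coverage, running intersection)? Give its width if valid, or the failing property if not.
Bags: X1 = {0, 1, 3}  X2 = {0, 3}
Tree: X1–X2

A tree decomposition must satisfy three properties: every vertex lies in some bag; for every edge, both endpoints lie together in some bag; and for every vertex, the bags containing it form a connected subtree. Here vertex 2 appears in no bag, so the decomposition is invalid.

No — vertex 2 appears in no bag.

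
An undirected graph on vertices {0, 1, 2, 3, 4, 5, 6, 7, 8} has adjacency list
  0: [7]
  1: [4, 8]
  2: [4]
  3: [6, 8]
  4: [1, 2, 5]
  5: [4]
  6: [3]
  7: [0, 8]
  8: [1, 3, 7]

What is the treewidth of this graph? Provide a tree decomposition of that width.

Each bag holds 2 vertices, so the decomposition has width 1, which upper-bounds the treewidth. Any graph with an edge has treewidth ≥ 1, and G has the edge 8–7. Combining the bounds, tw(G) = 1.

Treewidth 1.
One optimal decomposition is:
Bags: B1 = {7, 8}  B2 = {1, 8}  B3 = {0, 7}  B4 = {1, 4}  B5 = {4, 5}  B6 = {3, 8}  B7 = {3, 6}  B8 = {2, 4}
Tree: B1–B2, B1–B3, B2–B4, B4–B5, B1–B6, B6–B7, B4–B8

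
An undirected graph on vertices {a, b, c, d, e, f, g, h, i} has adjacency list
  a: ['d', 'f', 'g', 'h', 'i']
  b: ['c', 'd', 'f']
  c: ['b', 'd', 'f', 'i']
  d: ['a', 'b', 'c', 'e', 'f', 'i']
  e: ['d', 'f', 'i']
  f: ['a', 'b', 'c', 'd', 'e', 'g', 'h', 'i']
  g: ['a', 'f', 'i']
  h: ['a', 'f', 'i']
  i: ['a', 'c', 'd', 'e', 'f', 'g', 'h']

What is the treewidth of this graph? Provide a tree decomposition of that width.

Every bag has size at most 4, so the width is 4 − 1 = 3 and tw(G) ≤ 3. On the other hand G contains the 4-clique {b, c, d, f}. A clique must lie in a single bag of any decomposition, so no decomposition can have width below 3. Therefore the treewidth is 3.

Treewidth 3.
One optimal decomposition is:
Bags: B1 = {a, d, f, i}  B2 = {c, d, f, i}  B3 = {d, e, f, i}  B4 = {a, f, h, i}  B5 = {a, f, g, i}  B6 = {b, c, d, f}
Tree: B1–B2, B2–B3, B1–B4, B1–B5, B2–B6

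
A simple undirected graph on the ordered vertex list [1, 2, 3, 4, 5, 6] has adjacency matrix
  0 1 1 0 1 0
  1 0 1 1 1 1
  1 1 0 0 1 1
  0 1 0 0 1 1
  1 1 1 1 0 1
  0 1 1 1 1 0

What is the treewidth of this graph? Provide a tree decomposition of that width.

Each bag holds 4 vertices, so the decomposition has width 3, which upper-bounds the treewidth. Conversely, {1, 2, 3, 5} is a clique of size 4, and the vertices of any clique must share a bag in every tree decomposition; so some bag has ≥ 4 vertices and tw(G) ≥ 3. Hence tw(G) = 3 exactly.

Treewidth 3.
One such decomposition:
Bags: B1 = {1, 2, 3, 5}  B2 = {2, 3, 5, 6}  B3 = {2, 4, 5, 6}
Tree: B1–B2, B2–B3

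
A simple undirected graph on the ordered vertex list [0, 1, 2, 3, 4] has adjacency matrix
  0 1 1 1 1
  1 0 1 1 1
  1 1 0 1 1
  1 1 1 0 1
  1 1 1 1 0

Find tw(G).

4

A width-4 tree decomposition is:
Bags: B1 = {0, 1, 2, 3, 4}
Tree: (single bag)
With just one bag of size 5, the width is 5 − 1 = 4, so tw(G) ≤ 4. Conversely, {0, 1, 2, 3, 4} is a clique of size 5, and the vertices of any clique must share a bag in every tree decomposition; so some bag has ≥ 5 vertices and tw(G) ≥ 4. The upper and lower bounds meet at 4, so that is the treewidth.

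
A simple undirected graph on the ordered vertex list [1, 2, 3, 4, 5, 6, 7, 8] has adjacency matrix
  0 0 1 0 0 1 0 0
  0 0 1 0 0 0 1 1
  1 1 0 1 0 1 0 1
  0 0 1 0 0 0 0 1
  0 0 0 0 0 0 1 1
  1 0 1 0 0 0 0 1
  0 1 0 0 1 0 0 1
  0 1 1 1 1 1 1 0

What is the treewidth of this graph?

2

A width-2 tree decomposition is:
Bags: B1 = {2, 7, 8}  B2 = {2, 3, 8}  B3 = {5, 7, 8}  B4 = {3, 6, 8}  B5 = {1, 3, 6}  B6 = {3, 4, 8}
Tree: B1–B2, B1–B3, B2–B4, B4–B5, B2–B6
The largest bag has 3 vertices, giving width 2; this decomposition certifies tw(G) ≤ 2. On the other hand G contains the 3-clique {2, 3, 8}. A clique must lie in a single bag of any decomposition, so no decomposition can have width below 2. Therefore the treewidth is 2.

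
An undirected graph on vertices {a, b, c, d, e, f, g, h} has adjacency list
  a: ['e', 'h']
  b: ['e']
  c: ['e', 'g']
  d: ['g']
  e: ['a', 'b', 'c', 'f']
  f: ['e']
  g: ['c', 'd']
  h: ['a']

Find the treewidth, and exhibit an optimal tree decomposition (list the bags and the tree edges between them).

The largest bag has 2 vertices, giving width 1; this decomposition certifies tw(G) ≤ 1. G has an edge, so its treewidth is at least 1. Therefore the treewidth is 1.

Treewidth 1.
Bags: B1 = {c, e}  B2 = {e, f}  B3 = {b, e}  B4 = {c, g}  B5 = {a, e}  B6 = {d, g}  B7 = {a, h}
Tree: B1–B2, B2–B3, B1–B4, B2–B5, B4–B6, B5–B7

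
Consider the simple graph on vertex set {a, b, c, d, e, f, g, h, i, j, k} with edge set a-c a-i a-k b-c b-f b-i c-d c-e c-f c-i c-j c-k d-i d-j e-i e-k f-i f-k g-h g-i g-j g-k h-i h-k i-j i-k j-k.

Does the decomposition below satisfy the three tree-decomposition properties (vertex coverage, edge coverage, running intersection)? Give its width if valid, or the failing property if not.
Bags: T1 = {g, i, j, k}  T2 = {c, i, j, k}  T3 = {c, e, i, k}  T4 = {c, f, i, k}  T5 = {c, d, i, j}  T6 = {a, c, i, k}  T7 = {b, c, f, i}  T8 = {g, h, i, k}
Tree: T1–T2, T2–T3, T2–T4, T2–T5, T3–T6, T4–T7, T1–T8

Yes; width 3.

Vertex coverage: the bags together contain {a, b, c, d, e, f, g, h, i, j, k}, the full vertex set. Edge coverage: each edge of G has both endpoints in at least one bag. Running intersection: for every vertex, the bags containing it form a connected subtree. All three properties hold, so this is a valid tree decomposition of width max|bag| − 1 = 3, and hence tw(G) ≤ 3.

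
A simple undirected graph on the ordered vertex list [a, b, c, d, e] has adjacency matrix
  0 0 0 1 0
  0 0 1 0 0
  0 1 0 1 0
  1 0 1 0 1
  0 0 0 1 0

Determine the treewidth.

1

A width-1 tree decomposition is:
Bags: B1 = {a, d}  B2 = {c, d}  B3 = {b, c}  B4 = {d, e}
Tree: B1–B2, B2–B3, B2–B4
Each bag holds 2 vertices, so the decomposition has width 1, which upper-bounds the treewidth. Any graph with an edge has treewidth ≥ 1, and G has the edge a–d. Hence tw(G) = 1 exactly.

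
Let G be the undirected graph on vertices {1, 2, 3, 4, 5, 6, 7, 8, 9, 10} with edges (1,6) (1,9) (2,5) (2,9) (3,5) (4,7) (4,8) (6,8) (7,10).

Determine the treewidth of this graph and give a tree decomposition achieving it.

Treewidth 1.
Bags: B1 = {3, 5}  B2 = {2, 5}  B3 = {2, 9}  B4 = {1, 9}  B5 = {1, 6}  B6 = {6, 8}  B7 = {4, 8}  B8 = {4, 7}  B9 = {7, 10}
Tree: B1–B2, B2–B3, B3–B4, B4–B5, B5–B6, B6–B7, B7–B8, B8–B9

Each bag holds 2 vertices, so the decomposition has width 1, which upper-bounds the treewidth. Any graph with an edge has treewidth ≥ 1, and G has the edge 3–5. Therefore the treewidth is 1.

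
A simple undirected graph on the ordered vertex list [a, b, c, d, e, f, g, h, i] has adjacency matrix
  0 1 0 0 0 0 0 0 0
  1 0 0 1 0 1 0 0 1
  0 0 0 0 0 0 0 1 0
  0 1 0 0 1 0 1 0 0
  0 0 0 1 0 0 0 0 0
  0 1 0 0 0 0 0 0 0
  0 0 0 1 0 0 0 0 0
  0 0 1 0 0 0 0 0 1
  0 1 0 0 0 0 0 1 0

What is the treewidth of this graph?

A width-1 tree decomposition is:
Bags: B1 = {h, i}  B2 = {b, i}  B3 = {b, d}  B4 = {d, e}  B5 = {c, h}  B6 = {d, g}  B7 = {a, b}  B8 = {b, f}
Tree: B1–B2, B2–B3, B3–B4, B1–B5, B3–B6, B2–B7, B7–B8
The largest bag has 2 vertices, giving width 1; this decomposition certifies tw(G) ≤ 1. G has an edge, so its treewidth is at least 1. Combining the bounds, tw(G) = 1.

1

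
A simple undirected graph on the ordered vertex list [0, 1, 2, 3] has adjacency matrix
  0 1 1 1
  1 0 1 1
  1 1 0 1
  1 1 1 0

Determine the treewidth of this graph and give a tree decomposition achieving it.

With just one bag of size 4, the width is 4 − 1 = 3, so tw(G) ≤ 3. Conversely, {0, 1, 2, 3} is a clique of size 4, and the vertices of any clique must share a bag in every tree decomposition; so some bag has ≥ 4 vertices and tw(G) ≥ 3. The upper and lower bounds meet at 3, so that is the treewidth.

Treewidth 3.
One optimal decomposition is:
Bags: B1 = {0, 1, 2, 3}
Tree: (single bag)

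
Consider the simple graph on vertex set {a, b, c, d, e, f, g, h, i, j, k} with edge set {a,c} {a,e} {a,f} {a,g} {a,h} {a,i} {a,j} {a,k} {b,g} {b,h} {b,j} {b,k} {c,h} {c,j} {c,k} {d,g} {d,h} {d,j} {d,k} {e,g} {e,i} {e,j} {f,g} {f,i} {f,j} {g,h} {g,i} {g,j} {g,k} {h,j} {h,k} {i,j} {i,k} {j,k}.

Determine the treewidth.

4

A width-4 tree decomposition is:
Bags: B1 = {a, f, g, i, j}  B2 = {a, g, i, j, k}  B3 = {a, e, g, i, j}  B4 = {a, g, h, j, k}  B5 = {d, g, h, j, k}  B6 = {b, g, h, j, k}  B7 = {a, c, h, j, k}
Tree: B1–B2, B2–B3, B2–B4, B4–B5, B4–B6, B4–B7
The largest bag has 5 vertices, giving width 4; this decomposition certifies tw(G) ≤ 4. For the lower bound, the 5 vertices {a, e, g, i, j} are pairwise adjacent, and any tree decomposition puts a clique entirely inside one bag — forcing width ≥ 4. The upper and lower bounds meet at 4, so that is the treewidth.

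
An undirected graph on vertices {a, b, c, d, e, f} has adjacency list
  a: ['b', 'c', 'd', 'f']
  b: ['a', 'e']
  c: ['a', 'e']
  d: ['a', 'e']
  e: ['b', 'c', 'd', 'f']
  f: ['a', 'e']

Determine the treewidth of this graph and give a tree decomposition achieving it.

Treewidth 2.
One optimal decomposition is:
Bags: B1 = {a, d, e}  B2 = {a, b, e}  B3 = {a, e, f}  B4 = {a, c, e}
Tree: B1–B2, B2–B3, B3–B4

The largest bag has 3 vertices, giving width 2; this decomposition certifies tw(G) ≤ 2. For the lower bound, G contains the cycle a–d–e–b–a, so G is not a forest; only forests have treewidth ≤ 1, hence tw(G) ≥ 2. The upper and lower bounds meet at 2, so that is the treewidth.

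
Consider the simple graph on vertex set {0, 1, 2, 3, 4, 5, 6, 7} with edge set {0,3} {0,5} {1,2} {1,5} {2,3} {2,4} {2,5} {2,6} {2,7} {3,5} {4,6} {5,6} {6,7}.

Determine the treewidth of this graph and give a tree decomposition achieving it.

Each bag holds 3 vertices, so the decomposition has width 2, which upper-bounds the treewidth. For the lower bound, the 3 vertices {0, 3, 5} are pairwise adjacent, and any tree decomposition puts a clique entirely inside one bag — forcing width ≥ 2. Hence tw(G) = 2 exactly.

Treewidth 2.
One such decomposition:
Bags: B1 = {2, 5, 6}  B2 = {2, 4, 6}  B3 = {2, 3, 5}  B4 = {1, 2, 5}  B5 = {0, 3, 5}  B6 = {2, 6, 7}
Tree: B1–B2, B1–B3, B3–B4, B3–B5, B1–B6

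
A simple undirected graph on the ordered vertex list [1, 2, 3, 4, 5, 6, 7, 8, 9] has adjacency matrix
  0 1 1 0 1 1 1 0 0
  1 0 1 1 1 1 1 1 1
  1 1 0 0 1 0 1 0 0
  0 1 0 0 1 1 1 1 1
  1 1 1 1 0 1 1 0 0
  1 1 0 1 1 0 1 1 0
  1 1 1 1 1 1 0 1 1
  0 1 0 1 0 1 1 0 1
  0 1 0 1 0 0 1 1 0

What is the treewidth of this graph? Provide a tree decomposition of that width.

Treewidth 4.
One optimal decomposition is:
Bags: B1 = {2, 4, 6, 7, 8}  B2 = {2, 4, 5, 6, 7}  B3 = {1, 2, 5, 6, 7}  B4 = {1, 2, 3, 5, 7}  B5 = {2, 4, 7, 8, 9}
Tree: B1–B2, B2–B3, B3–B4, B1–B5

The largest bag has 5 vertices, giving width 4; this decomposition certifies tw(G) ≤ 4. On the other hand G contains the 5-clique {1, 2, 3, 5, 7}. A clique must lie in a single bag of any decomposition, so no decomposition can have width below 4. The upper and lower bounds meet at 4, so that is the treewidth.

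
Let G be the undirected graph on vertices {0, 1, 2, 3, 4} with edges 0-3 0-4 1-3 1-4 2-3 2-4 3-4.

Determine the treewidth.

A width-2 tree decomposition is:
Bags: B1 = {1, 3, 4}  B2 = {0, 3, 4}  B3 = {2, 3, 4}
Tree: B1–B2, B2–B3
Each bag holds 3 vertices, so the decomposition has width 2, which upper-bounds the treewidth. For the lower bound, the 3 vertices {0, 3, 4} are pairwise adjacent, and any tree decomposition puts a clique entirely inside one bag — forcing width ≥ 2. Therefore the treewidth is 2.

2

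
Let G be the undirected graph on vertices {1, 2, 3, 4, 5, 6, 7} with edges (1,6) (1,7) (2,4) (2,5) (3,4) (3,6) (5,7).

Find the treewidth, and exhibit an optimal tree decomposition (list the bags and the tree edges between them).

Treewidth 2.
One optimal decomposition is:
Bags: B1 = {1, 3, 6}  B2 = {1, 3, 7}  B3 = {3, 5, 7}  B4 = {2, 3, 5}  B5 = {2, 3, 4}
Tree: B1–B2, B2–B3, B3–B4, B4–B5

Every bag has size at most 3, so the width is 3 − 1 = 2 and tw(G) ≤ 2. The edges 3–6–1–7–5–2–4–3 form a cycle, so G is not a tree and its treewidth is at least 2. The upper and lower bounds meet at 2, so that is the treewidth.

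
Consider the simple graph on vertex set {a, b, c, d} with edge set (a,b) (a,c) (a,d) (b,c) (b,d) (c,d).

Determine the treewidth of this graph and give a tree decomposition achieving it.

With just one bag of size 4, the width is 4 − 1 = 3, so tw(G) ≤ 3. For the lower bound, the 4 vertices {a, b, c, d} are pairwise adjacent, and any tree decomposition puts a clique entirely inside one bag — forcing width ≥ 3. The upper and lower bounds meet at 3, so that is the treewidth.

Treewidth 3.
One such decomposition:
Bags: B1 = {a, b, c, d}
Tree: (single bag)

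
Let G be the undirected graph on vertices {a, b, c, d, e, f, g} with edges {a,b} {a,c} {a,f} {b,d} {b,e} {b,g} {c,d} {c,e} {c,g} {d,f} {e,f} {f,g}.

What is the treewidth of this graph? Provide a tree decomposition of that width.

Treewidth 3.
One optimal decomposition is:
Bags: B1 = {b, c, f, g}  B2 = {a, b, c, f}  B3 = {b, c, e, f}  B4 = {b, c, d, f}
Tree: B1–B2, B2–B3, B3–B4

Every bag has size at most 4, so the width is 4 − 1 = 3 and tw(G) ≤ 3. For the lower bound: the 4 vertex sets {c,g}, {a,f}, {b}, {e} are disjoint, each induces a connected subgraph, and every pair is joined by at least one edge of G. Contracting each set to a single vertex therefore yields K_{4} as a minor, and since treewidth is minor-monotone, tw(G) ≥ tw(K_{4}) = 3. Hence tw(G) = 3 exactly.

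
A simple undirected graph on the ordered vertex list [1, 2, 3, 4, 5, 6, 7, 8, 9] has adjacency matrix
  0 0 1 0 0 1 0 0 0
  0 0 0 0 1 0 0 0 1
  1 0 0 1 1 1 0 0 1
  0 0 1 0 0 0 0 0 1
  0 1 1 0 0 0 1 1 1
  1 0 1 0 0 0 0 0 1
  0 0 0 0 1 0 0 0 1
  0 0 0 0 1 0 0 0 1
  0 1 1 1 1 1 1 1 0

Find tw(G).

A width-2 tree decomposition is:
Bags: B1 = {3, 5, 9}  B2 = {2, 5, 9}  B3 = {3, 6, 9}  B4 = {1, 3, 6}  B5 = {5, 7, 9}  B6 = {3, 4, 9}  B7 = {5, 8, 9}
Tree: B1–B2, B1–B3, B3–B4, B1–B5, B1–B6, B5–B7
The largest bag has 3 vertices, giving width 2; this decomposition certifies tw(G) ≤ 2. Conversely, {1, 3, 6} is a clique of size 3, and the vertices of any clique must share a bag in every tree decomposition; so some bag has ≥ 3 vertices and tw(G) ≥ 2. Therefore the treewidth is 2.

2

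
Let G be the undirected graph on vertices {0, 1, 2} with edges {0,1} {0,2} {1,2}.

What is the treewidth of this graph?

A width-2 tree decomposition is:
Bags: B1 = {0, 1, 2}
Tree: (single bag)
A single bag containing all 3 vertices is trivially a valid decomposition of width 2. For the lower bound, the 3 vertices {0, 1, 2} are pairwise adjacent, and any tree decomposition puts a clique entirely inside one bag — forcing width ≥ 2. Hence tw(G) = 2 exactly.

2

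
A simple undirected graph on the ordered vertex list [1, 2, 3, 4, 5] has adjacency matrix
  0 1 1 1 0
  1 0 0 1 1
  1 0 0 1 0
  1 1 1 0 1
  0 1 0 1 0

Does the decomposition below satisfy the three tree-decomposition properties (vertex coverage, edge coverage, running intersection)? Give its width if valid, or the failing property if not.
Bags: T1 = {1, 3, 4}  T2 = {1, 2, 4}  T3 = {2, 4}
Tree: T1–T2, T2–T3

No — vertex 5 appears in no bag.

A tree decomposition must satisfy three properties: every vertex lies in some bag; for every edge, both endpoints lie together in some bag; and for every vertex, the bags containing it form a connected subtree. Here vertex 5 appears in no bag, so the decomposition is invalid.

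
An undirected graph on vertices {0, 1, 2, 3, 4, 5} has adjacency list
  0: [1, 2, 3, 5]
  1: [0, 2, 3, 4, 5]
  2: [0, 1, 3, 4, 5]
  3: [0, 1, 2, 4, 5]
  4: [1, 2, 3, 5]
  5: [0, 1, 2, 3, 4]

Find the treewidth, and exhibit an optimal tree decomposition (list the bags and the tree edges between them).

Every bag has size at most 5, so the width is 5 − 1 = 4 and tw(G) ≤ 4. Conversely, {0, 1, 2, 3, 5} is a clique of size 5, and the vertices of any clique must share a bag in every tree decomposition; so some bag has ≥ 5 vertices and tw(G) ≥ 4. Hence tw(G) = 4 exactly.

Treewidth 4.
Bags: B1 = {1, 2, 3, 4, 5}  B2 = {0, 1, 2, 3, 5}
Tree: B1–B2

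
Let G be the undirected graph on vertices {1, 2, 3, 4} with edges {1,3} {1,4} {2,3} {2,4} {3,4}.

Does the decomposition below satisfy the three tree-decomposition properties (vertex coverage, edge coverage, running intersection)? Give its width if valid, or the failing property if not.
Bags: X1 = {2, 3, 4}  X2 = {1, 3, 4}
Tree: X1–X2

Yes; width 2.

Checking the three conditions: (i) the bags cover all of {1, 2, 3, 4}; (ii) for each edge, some bag contains both endpoints; (iii) the bags containing any fixed vertex form a subtree. All hold, so the decomposition is valid with width 3 − 1 = 2.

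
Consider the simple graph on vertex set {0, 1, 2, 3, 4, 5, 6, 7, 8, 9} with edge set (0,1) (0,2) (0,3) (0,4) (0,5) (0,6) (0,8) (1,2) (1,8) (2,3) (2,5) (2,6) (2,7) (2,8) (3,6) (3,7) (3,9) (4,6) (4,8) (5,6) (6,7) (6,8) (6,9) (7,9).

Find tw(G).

3

A width-3 tree decomposition is:
Bags: B1 = {0, 1, 2, 8}  B2 = {0, 2, 6, 8}  B3 = {0, 2, 3, 6}  B4 = {2, 3, 6, 7}  B5 = {3, 6, 7, 9}  B6 = {0, 4, 6, 8}  B7 = {0, 2, 5, 6}
Tree: B1–B2, B2–B3, B3–B4, B4–B5, B2–B6, B3–B7
Each bag holds 4 vertices, so the decomposition has width 3, which upper-bounds the treewidth. On the other hand G contains the 4-clique {0, 1, 2, 8}. A clique must lie in a single bag of any decomposition, so no decomposition can have width below 3. Combining the bounds, tw(G) = 3.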